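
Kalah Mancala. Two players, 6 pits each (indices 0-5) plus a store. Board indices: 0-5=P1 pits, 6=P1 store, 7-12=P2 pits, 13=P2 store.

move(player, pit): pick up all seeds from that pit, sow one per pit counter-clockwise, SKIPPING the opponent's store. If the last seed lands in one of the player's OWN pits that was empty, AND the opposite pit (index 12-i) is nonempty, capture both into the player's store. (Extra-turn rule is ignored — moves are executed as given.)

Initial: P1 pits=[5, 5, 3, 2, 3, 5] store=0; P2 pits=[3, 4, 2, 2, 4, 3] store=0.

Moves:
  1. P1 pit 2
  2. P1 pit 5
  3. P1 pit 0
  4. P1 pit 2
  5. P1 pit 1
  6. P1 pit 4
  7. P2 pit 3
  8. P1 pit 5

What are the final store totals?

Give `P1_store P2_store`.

Answer: 9 1

Derivation:
Move 1: P1 pit2 -> P1=[5,5,0,3,4,6](0) P2=[3,4,2,2,4,3](0)
Move 2: P1 pit5 -> P1=[5,5,0,3,4,0](1) P2=[4,5,3,3,5,3](0)
Move 3: P1 pit0 -> P1=[0,6,1,4,5,0](6) P2=[0,5,3,3,5,3](0)
Move 4: P1 pit2 -> P1=[0,6,0,5,5,0](6) P2=[0,5,3,3,5,3](0)
Move 5: P1 pit1 -> P1=[0,0,1,6,6,1](7) P2=[1,5,3,3,5,3](0)
Move 6: P1 pit4 -> P1=[0,0,1,6,0,2](8) P2=[2,6,4,4,5,3](0)
Move 7: P2 pit3 -> P1=[1,0,1,6,0,2](8) P2=[2,6,4,0,6,4](1)
Move 8: P1 pit5 -> P1=[1,0,1,6,0,0](9) P2=[3,6,4,0,6,4](1)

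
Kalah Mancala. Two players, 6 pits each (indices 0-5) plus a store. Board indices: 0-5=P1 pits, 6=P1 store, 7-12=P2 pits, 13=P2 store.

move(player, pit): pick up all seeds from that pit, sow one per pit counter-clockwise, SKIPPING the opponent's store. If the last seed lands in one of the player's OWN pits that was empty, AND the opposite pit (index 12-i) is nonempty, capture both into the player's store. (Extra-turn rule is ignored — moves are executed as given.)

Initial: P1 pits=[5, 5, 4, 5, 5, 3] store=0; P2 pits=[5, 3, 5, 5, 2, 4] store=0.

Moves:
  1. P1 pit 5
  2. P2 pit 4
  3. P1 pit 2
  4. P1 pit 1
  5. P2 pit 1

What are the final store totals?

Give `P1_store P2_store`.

Move 1: P1 pit5 -> P1=[5,5,4,5,5,0](1) P2=[6,4,5,5,2,4](0)
Move 2: P2 pit4 -> P1=[5,5,4,5,5,0](1) P2=[6,4,5,5,0,5](1)
Move 3: P1 pit2 -> P1=[5,5,0,6,6,1](2) P2=[6,4,5,5,0,5](1)
Move 4: P1 pit1 -> P1=[5,0,1,7,7,2](3) P2=[6,4,5,5,0,5](1)
Move 5: P2 pit1 -> P1=[5,0,1,7,7,2](3) P2=[6,0,6,6,1,6](1)

Answer: 3 1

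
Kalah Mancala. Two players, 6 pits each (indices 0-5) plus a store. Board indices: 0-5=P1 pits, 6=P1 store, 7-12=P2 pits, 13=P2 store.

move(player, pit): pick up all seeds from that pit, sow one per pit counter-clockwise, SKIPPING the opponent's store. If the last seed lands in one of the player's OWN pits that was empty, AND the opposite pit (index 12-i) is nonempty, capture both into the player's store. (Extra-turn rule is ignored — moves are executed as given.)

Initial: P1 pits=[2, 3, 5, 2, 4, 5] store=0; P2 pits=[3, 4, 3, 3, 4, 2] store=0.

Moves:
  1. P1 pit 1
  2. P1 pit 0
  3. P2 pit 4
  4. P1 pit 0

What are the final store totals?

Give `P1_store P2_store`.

Answer: 0 1

Derivation:
Move 1: P1 pit1 -> P1=[2,0,6,3,5,5](0) P2=[3,4,3,3,4,2](0)
Move 2: P1 pit0 -> P1=[0,1,7,3,5,5](0) P2=[3,4,3,3,4,2](0)
Move 3: P2 pit4 -> P1=[1,2,7,3,5,5](0) P2=[3,4,3,3,0,3](1)
Move 4: P1 pit0 -> P1=[0,3,7,3,5,5](0) P2=[3,4,3,3,0,3](1)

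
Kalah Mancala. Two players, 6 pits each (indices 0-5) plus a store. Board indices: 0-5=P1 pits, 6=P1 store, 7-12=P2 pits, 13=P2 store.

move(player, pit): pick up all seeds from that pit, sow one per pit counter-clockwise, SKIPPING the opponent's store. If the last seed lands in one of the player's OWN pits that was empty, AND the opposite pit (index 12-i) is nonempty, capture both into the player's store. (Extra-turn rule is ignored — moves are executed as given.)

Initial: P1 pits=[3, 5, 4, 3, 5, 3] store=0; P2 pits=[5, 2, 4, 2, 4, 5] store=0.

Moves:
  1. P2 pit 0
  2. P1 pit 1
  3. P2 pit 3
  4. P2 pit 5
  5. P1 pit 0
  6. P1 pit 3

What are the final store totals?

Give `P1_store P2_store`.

Move 1: P2 pit0 -> P1=[3,5,4,3,5,3](0) P2=[0,3,5,3,5,6](0)
Move 2: P1 pit1 -> P1=[3,0,5,4,6,4](1) P2=[0,3,5,3,5,6](0)
Move 3: P2 pit3 -> P1=[3,0,5,4,6,4](1) P2=[0,3,5,0,6,7](1)
Move 4: P2 pit5 -> P1=[4,1,6,5,7,5](1) P2=[0,3,5,0,6,0](2)
Move 5: P1 pit0 -> P1=[0,2,7,6,8,5](1) P2=[0,3,5,0,6,0](2)
Move 6: P1 pit3 -> P1=[0,2,7,0,9,6](2) P2=[1,4,6,0,6,0](2)

Answer: 2 2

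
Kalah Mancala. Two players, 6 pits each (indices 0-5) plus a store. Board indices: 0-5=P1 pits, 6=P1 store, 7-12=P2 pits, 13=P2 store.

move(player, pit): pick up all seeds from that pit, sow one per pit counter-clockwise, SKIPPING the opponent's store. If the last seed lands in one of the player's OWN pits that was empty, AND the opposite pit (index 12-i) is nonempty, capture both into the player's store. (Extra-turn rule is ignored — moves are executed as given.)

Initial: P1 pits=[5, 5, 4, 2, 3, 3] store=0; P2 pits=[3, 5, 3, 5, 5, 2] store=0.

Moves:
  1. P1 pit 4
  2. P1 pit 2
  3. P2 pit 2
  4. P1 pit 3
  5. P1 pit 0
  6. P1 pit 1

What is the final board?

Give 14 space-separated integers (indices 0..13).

Move 1: P1 pit4 -> P1=[5,5,4,2,0,4](1) P2=[4,5,3,5,5,2](0)
Move 2: P1 pit2 -> P1=[5,5,0,3,1,5](2) P2=[4,5,3,5,5,2](0)
Move 3: P2 pit2 -> P1=[5,5,0,3,1,5](2) P2=[4,5,0,6,6,3](0)
Move 4: P1 pit3 -> P1=[5,5,0,0,2,6](3) P2=[4,5,0,6,6,3](0)
Move 5: P1 pit0 -> P1=[0,6,1,1,3,7](3) P2=[4,5,0,6,6,3](0)
Move 6: P1 pit1 -> P1=[0,0,2,2,4,8](4) P2=[5,5,0,6,6,3](0)

Answer: 0 0 2 2 4 8 4 5 5 0 6 6 3 0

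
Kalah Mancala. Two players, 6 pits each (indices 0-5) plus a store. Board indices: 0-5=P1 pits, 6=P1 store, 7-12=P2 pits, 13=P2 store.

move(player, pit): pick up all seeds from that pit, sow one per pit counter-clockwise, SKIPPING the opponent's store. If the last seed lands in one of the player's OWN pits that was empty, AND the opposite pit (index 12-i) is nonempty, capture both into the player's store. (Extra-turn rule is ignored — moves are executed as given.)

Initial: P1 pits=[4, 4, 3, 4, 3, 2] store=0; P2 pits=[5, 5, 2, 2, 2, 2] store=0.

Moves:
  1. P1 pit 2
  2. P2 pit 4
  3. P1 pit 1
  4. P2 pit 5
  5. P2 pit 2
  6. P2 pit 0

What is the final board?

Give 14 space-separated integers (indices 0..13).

Answer: 0 0 1 6 5 4 0 0 6 1 4 1 0 10

Derivation:
Move 1: P1 pit2 -> P1=[4,4,0,5,4,3](0) P2=[5,5,2,2,2,2](0)
Move 2: P2 pit4 -> P1=[4,4,0,5,4,3](0) P2=[5,5,2,2,0,3](1)
Move 3: P1 pit1 -> P1=[4,0,1,6,5,4](0) P2=[5,5,2,2,0,3](1)
Move 4: P2 pit5 -> P1=[5,1,1,6,5,4](0) P2=[5,5,2,2,0,0](2)
Move 5: P2 pit2 -> P1=[5,0,1,6,5,4](0) P2=[5,5,0,3,0,0](4)
Move 6: P2 pit0 -> P1=[0,0,1,6,5,4](0) P2=[0,6,1,4,1,0](10)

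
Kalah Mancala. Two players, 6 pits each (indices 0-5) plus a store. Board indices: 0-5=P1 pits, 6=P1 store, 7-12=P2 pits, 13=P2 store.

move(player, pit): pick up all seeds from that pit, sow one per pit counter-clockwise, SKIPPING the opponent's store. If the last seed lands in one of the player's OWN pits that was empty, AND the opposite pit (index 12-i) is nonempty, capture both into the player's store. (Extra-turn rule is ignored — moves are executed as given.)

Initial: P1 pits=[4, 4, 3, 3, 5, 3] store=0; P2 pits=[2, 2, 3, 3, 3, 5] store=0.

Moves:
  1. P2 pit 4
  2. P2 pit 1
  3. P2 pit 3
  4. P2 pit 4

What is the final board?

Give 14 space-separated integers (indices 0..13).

Answer: 6 4 3 3 5 3 0 2 0 4 0 0 8 2

Derivation:
Move 1: P2 pit4 -> P1=[5,4,3,3,5,3](0) P2=[2,2,3,3,0,6](1)
Move 2: P2 pit1 -> P1=[5,4,3,3,5,3](0) P2=[2,0,4,4,0,6](1)
Move 3: P2 pit3 -> P1=[6,4,3,3,5,3](0) P2=[2,0,4,0,1,7](2)
Move 4: P2 pit4 -> P1=[6,4,3,3,5,3](0) P2=[2,0,4,0,0,8](2)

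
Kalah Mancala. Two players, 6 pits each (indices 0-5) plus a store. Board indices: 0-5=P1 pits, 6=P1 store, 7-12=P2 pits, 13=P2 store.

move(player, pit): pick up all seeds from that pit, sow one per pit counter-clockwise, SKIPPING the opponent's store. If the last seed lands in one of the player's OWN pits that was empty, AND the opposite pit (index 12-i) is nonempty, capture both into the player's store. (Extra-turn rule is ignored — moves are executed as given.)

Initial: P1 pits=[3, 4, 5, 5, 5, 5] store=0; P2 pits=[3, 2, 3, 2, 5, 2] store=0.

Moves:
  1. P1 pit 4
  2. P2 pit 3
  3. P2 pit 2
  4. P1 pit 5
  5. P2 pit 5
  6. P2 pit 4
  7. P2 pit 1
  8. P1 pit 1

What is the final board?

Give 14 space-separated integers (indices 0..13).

Move 1: P1 pit4 -> P1=[3,4,5,5,0,6](1) P2=[4,3,4,2,5,2](0)
Move 2: P2 pit3 -> P1=[3,4,5,5,0,6](1) P2=[4,3,4,0,6,3](0)
Move 3: P2 pit2 -> P1=[3,4,5,5,0,6](1) P2=[4,3,0,1,7,4](1)
Move 4: P1 pit5 -> P1=[3,4,5,5,0,0](2) P2=[5,4,1,2,8,4](1)
Move 5: P2 pit5 -> P1=[4,5,6,5,0,0](2) P2=[5,4,1,2,8,0](2)
Move 6: P2 pit4 -> P1=[5,6,7,6,1,1](2) P2=[5,4,1,2,0,1](3)
Move 7: P2 pit1 -> P1=[5,6,7,6,1,1](2) P2=[5,0,2,3,1,2](3)
Move 8: P1 pit1 -> P1=[5,0,8,7,2,2](3) P2=[6,0,2,3,1,2](3)

Answer: 5 0 8 7 2 2 3 6 0 2 3 1 2 3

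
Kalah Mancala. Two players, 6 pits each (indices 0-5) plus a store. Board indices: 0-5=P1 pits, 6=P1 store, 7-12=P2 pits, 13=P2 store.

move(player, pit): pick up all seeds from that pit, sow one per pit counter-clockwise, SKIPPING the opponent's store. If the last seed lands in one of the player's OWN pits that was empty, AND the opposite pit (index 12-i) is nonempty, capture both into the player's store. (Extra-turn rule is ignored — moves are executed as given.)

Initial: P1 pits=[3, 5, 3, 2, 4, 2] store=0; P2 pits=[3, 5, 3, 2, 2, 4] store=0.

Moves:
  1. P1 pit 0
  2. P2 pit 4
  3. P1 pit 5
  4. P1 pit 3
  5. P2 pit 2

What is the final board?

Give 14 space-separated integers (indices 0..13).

Move 1: P1 pit0 -> P1=[0,6,4,3,4,2](0) P2=[3,5,3,2,2,4](0)
Move 2: P2 pit4 -> P1=[0,6,4,3,4,2](0) P2=[3,5,3,2,0,5](1)
Move 3: P1 pit5 -> P1=[0,6,4,3,4,0](1) P2=[4,5,3,2,0,5](1)
Move 4: P1 pit3 -> P1=[0,6,4,0,5,1](2) P2=[4,5,3,2,0,5](1)
Move 5: P2 pit2 -> P1=[0,6,4,0,5,1](2) P2=[4,5,0,3,1,6](1)

Answer: 0 6 4 0 5 1 2 4 5 0 3 1 6 1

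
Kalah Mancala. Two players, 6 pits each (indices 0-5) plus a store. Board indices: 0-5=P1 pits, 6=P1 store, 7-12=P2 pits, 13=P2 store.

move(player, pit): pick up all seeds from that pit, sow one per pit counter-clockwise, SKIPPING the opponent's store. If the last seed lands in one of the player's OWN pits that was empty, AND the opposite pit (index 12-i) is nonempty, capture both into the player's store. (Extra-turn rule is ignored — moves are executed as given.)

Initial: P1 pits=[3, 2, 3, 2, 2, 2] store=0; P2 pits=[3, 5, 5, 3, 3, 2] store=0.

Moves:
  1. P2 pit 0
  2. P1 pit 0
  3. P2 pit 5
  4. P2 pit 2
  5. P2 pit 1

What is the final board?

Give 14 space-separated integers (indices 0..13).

Move 1: P2 pit0 -> P1=[3,2,3,2,2,2](0) P2=[0,6,6,4,3,2](0)
Move 2: P1 pit0 -> P1=[0,3,4,3,2,2](0) P2=[0,6,6,4,3,2](0)
Move 3: P2 pit5 -> P1=[1,3,4,3,2,2](0) P2=[0,6,6,4,3,0](1)
Move 4: P2 pit2 -> P1=[2,4,4,3,2,2](0) P2=[0,6,0,5,4,1](2)
Move 5: P2 pit1 -> P1=[3,4,4,3,2,2](0) P2=[0,0,1,6,5,2](3)

Answer: 3 4 4 3 2 2 0 0 0 1 6 5 2 3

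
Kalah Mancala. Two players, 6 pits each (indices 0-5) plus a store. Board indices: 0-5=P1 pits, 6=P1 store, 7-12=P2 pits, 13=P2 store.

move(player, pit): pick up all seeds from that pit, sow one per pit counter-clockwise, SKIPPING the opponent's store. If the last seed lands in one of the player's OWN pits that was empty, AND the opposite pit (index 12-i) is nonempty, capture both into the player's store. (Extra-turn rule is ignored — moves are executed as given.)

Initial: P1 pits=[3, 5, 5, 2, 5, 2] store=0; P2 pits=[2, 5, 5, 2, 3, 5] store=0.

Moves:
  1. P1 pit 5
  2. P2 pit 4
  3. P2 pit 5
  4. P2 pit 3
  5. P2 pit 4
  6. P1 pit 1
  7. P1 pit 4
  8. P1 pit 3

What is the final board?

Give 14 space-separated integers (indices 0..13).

Move 1: P1 pit5 -> P1=[3,5,5,2,5,0](1) P2=[3,5,5,2,3,5](0)
Move 2: P2 pit4 -> P1=[4,5,5,2,5,0](1) P2=[3,5,5,2,0,6](1)
Move 3: P2 pit5 -> P1=[5,6,6,3,6,0](1) P2=[3,5,5,2,0,0](2)
Move 4: P2 pit3 -> P1=[0,6,6,3,6,0](1) P2=[3,5,5,0,1,0](8)
Move 5: P2 pit4 -> P1=[0,6,6,3,6,0](1) P2=[3,5,5,0,0,1](8)
Move 6: P1 pit1 -> P1=[0,0,7,4,7,1](2) P2=[4,5,5,0,0,1](8)
Move 7: P1 pit4 -> P1=[0,0,7,4,0,2](3) P2=[5,6,6,1,1,1](8)
Move 8: P1 pit3 -> P1=[0,0,7,0,1,3](4) P2=[6,6,6,1,1,1](8)

Answer: 0 0 7 0 1 3 4 6 6 6 1 1 1 8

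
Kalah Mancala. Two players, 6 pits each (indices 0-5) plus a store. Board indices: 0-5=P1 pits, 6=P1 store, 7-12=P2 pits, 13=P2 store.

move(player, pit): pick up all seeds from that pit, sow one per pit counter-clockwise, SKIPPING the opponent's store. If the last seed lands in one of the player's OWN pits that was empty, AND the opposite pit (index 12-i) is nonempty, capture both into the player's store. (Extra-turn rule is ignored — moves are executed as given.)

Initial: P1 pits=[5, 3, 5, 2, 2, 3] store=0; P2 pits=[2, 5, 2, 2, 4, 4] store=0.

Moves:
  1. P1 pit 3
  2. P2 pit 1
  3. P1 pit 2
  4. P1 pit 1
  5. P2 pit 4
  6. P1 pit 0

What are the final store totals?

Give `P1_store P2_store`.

Move 1: P1 pit3 -> P1=[5,3,5,0,3,4](0) P2=[2,5,2,2,4,4](0)
Move 2: P2 pit1 -> P1=[5,3,5,0,3,4](0) P2=[2,0,3,3,5,5](1)
Move 3: P1 pit2 -> P1=[5,3,0,1,4,5](1) P2=[3,0,3,3,5,5](1)
Move 4: P1 pit1 -> P1=[5,0,1,2,5,5](1) P2=[3,0,3,3,5,5](1)
Move 5: P2 pit4 -> P1=[6,1,2,2,5,5](1) P2=[3,0,3,3,0,6](2)
Move 6: P1 pit0 -> P1=[0,2,3,3,6,6](2) P2=[3,0,3,3,0,6](2)

Answer: 2 2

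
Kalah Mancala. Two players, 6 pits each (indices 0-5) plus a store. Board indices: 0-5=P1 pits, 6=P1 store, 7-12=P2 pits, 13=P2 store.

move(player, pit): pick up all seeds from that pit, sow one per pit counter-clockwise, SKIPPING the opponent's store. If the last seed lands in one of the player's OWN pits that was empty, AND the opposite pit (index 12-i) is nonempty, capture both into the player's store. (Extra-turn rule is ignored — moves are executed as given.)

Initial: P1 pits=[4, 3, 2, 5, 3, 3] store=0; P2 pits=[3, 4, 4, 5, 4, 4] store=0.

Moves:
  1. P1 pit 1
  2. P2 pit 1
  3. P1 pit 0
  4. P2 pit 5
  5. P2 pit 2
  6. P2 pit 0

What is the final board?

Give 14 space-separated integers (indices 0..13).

Move 1: P1 pit1 -> P1=[4,0,3,6,4,3](0) P2=[3,4,4,5,4,4](0)
Move 2: P2 pit1 -> P1=[4,0,3,6,4,3](0) P2=[3,0,5,6,5,5](0)
Move 3: P1 pit0 -> P1=[0,1,4,7,5,3](0) P2=[3,0,5,6,5,5](0)
Move 4: P2 pit5 -> P1=[1,2,5,8,5,3](0) P2=[3,0,5,6,5,0](1)
Move 5: P2 pit2 -> P1=[2,2,5,8,5,3](0) P2=[3,0,0,7,6,1](2)
Move 6: P2 pit0 -> P1=[2,2,5,8,5,3](0) P2=[0,1,1,8,6,1](2)

Answer: 2 2 5 8 5 3 0 0 1 1 8 6 1 2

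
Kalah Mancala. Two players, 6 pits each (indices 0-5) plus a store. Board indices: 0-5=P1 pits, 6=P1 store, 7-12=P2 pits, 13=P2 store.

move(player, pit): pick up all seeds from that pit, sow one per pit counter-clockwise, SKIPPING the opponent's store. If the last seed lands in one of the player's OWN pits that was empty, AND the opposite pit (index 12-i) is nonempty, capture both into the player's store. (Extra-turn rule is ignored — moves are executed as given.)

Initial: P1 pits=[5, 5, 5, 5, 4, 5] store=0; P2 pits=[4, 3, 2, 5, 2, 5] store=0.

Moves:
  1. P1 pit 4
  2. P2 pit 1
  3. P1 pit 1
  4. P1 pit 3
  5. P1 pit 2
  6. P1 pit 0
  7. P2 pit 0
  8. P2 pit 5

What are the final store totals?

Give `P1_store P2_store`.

Move 1: P1 pit4 -> P1=[5,5,5,5,0,6](1) P2=[5,4,2,5,2,5](0)
Move 2: P2 pit1 -> P1=[5,5,5,5,0,6](1) P2=[5,0,3,6,3,6](0)
Move 3: P1 pit1 -> P1=[5,0,6,6,1,7](2) P2=[5,0,3,6,3,6](0)
Move 4: P1 pit3 -> P1=[5,0,6,0,2,8](3) P2=[6,1,4,6,3,6](0)
Move 5: P1 pit2 -> P1=[5,0,0,1,3,9](4) P2=[7,2,4,6,3,6](0)
Move 6: P1 pit0 -> P1=[0,1,1,2,4,10](4) P2=[7,2,4,6,3,6](0)
Move 7: P2 pit0 -> P1=[1,1,1,2,4,10](4) P2=[0,3,5,7,4,7](1)
Move 8: P2 pit5 -> P1=[2,2,2,3,5,11](4) P2=[0,3,5,7,4,0](2)

Answer: 4 2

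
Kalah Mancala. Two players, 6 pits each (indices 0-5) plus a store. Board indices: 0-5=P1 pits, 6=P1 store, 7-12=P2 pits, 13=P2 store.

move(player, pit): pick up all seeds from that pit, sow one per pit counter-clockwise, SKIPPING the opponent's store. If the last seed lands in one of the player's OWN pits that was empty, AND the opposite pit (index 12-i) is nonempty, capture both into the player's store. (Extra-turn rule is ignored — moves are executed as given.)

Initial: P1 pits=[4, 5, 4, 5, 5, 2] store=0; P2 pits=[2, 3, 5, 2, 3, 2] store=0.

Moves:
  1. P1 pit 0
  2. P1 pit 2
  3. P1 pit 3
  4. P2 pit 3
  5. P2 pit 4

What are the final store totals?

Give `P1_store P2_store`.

Answer: 2 2

Derivation:
Move 1: P1 pit0 -> P1=[0,6,5,6,6,2](0) P2=[2,3,5,2,3,2](0)
Move 2: P1 pit2 -> P1=[0,6,0,7,7,3](1) P2=[3,3,5,2,3,2](0)
Move 3: P1 pit3 -> P1=[0,6,0,0,8,4](2) P2=[4,4,6,3,3,2](0)
Move 4: P2 pit3 -> P1=[0,6,0,0,8,4](2) P2=[4,4,6,0,4,3](1)
Move 5: P2 pit4 -> P1=[1,7,0,0,8,4](2) P2=[4,4,6,0,0,4](2)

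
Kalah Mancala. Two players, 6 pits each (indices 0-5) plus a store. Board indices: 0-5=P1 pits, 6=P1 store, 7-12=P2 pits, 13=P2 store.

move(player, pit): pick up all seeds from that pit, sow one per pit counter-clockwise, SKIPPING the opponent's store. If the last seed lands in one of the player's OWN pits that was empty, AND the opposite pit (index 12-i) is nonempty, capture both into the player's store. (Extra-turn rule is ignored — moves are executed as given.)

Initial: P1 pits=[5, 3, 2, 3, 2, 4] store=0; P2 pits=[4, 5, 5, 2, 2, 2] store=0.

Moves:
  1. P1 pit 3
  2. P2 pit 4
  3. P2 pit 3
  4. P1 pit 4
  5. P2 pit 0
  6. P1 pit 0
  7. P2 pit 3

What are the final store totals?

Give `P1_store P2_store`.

Answer: 2 1

Derivation:
Move 1: P1 pit3 -> P1=[5,3,2,0,3,5](1) P2=[4,5,5,2,2,2](0)
Move 2: P2 pit4 -> P1=[5,3,2,0,3,5](1) P2=[4,5,5,2,0,3](1)
Move 3: P2 pit3 -> P1=[5,3,2,0,3,5](1) P2=[4,5,5,0,1,4](1)
Move 4: P1 pit4 -> P1=[5,3,2,0,0,6](2) P2=[5,5,5,0,1,4](1)
Move 5: P2 pit0 -> P1=[5,3,2,0,0,6](2) P2=[0,6,6,1,2,5](1)
Move 6: P1 pit0 -> P1=[0,4,3,1,1,7](2) P2=[0,6,6,1,2,5](1)
Move 7: P2 pit3 -> P1=[0,4,3,1,1,7](2) P2=[0,6,6,0,3,5](1)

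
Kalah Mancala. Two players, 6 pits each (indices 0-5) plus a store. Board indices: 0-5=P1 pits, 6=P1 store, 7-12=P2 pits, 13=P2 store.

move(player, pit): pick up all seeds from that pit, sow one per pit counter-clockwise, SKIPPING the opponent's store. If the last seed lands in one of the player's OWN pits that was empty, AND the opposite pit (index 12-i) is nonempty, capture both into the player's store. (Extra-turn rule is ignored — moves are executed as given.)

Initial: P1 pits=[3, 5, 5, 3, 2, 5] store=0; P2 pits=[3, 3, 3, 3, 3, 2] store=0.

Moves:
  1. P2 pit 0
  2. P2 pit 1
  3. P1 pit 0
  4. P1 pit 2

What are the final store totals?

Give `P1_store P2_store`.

Answer: 1 0

Derivation:
Move 1: P2 pit0 -> P1=[3,5,5,3,2,5](0) P2=[0,4,4,4,3,2](0)
Move 2: P2 pit1 -> P1=[3,5,5,3,2,5](0) P2=[0,0,5,5,4,3](0)
Move 3: P1 pit0 -> P1=[0,6,6,4,2,5](0) P2=[0,0,5,5,4,3](0)
Move 4: P1 pit2 -> P1=[0,6,0,5,3,6](1) P2=[1,1,5,5,4,3](0)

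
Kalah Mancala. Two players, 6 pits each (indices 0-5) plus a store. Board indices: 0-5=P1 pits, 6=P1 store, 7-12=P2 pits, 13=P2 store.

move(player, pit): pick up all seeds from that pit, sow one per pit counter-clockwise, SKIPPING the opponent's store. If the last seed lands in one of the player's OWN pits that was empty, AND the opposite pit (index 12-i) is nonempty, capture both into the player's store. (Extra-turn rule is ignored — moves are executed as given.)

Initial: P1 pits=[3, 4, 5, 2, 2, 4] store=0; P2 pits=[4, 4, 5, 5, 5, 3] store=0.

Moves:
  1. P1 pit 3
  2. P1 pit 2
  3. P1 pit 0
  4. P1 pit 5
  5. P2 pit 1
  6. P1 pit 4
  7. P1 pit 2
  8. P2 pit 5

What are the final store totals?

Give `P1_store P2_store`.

Answer: 3 2

Derivation:
Move 1: P1 pit3 -> P1=[3,4,5,0,3,5](0) P2=[4,4,5,5,5,3](0)
Move 2: P1 pit2 -> P1=[3,4,0,1,4,6](1) P2=[5,4,5,5,5,3](0)
Move 3: P1 pit0 -> P1=[0,5,1,2,4,6](1) P2=[5,4,5,5,5,3](0)
Move 4: P1 pit5 -> P1=[0,5,1,2,4,0](2) P2=[6,5,6,6,6,3](0)
Move 5: P2 pit1 -> P1=[0,5,1,2,4,0](2) P2=[6,0,7,7,7,4](1)
Move 6: P1 pit4 -> P1=[0,5,1,2,0,1](3) P2=[7,1,7,7,7,4](1)
Move 7: P1 pit2 -> P1=[0,5,0,3,0,1](3) P2=[7,1,7,7,7,4](1)
Move 8: P2 pit5 -> P1=[1,6,1,3,0,1](3) P2=[7,1,7,7,7,0](2)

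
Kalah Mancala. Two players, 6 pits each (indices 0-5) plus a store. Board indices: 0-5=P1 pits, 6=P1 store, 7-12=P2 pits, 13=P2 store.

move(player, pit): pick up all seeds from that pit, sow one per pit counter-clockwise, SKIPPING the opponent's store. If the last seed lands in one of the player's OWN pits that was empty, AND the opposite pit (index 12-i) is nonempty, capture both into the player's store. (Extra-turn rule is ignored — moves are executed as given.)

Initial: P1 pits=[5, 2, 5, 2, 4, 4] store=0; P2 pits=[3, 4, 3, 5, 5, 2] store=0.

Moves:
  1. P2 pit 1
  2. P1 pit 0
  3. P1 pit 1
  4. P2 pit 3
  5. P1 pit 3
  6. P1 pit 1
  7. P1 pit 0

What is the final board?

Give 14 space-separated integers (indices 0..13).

Answer: 0 0 9 0 7 6 9 4 0 4 0 0 4 1

Derivation:
Move 1: P2 pit1 -> P1=[5,2,5,2,4,4](0) P2=[3,0,4,6,6,3](0)
Move 2: P1 pit0 -> P1=[0,3,6,3,5,5](0) P2=[3,0,4,6,6,3](0)
Move 3: P1 pit1 -> P1=[0,0,7,4,6,5](0) P2=[3,0,4,6,6,3](0)
Move 4: P2 pit3 -> P1=[1,1,8,4,6,5](0) P2=[3,0,4,0,7,4](1)
Move 5: P1 pit3 -> P1=[1,1,8,0,7,6](1) P2=[4,0,4,0,7,4](1)
Move 6: P1 pit1 -> P1=[1,0,9,0,7,6](1) P2=[4,0,4,0,7,4](1)
Move 7: P1 pit0 -> P1=[0,0,9,0,7,6](9) P2=[4,0,4,0,0,4](1)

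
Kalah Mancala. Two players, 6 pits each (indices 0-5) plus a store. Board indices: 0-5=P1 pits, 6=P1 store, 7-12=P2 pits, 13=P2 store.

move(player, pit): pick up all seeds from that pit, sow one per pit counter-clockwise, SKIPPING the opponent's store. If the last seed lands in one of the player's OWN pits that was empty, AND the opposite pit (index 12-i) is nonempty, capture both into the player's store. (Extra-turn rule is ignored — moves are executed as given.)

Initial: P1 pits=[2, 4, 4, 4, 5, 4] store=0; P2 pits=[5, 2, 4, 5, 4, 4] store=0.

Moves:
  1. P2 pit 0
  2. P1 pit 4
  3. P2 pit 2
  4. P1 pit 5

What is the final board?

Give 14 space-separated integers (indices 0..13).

Answer: 3 5 4 4 0 0 2 2 5 1 8 6 6 1

Derivation:
Move 1: P2 pit0 -> P1=[2,4,4,4,5,4](0) P2=[0,3,5,6,5,5](0)
Move 2: P1 pit4 -> P1=[2,4,4,4,0,5](1) P2=[1,4,6,6,5,5](0)
Move 3: P2 pit2 -> P1=[3,5,4,4,0,5](1) P2=[1,4,0,7,6,6](1)
Move 4: P1 pit5 -> P1=[3,5,4,4,0,0](2) P2=[2,5,1,8,6,6](1)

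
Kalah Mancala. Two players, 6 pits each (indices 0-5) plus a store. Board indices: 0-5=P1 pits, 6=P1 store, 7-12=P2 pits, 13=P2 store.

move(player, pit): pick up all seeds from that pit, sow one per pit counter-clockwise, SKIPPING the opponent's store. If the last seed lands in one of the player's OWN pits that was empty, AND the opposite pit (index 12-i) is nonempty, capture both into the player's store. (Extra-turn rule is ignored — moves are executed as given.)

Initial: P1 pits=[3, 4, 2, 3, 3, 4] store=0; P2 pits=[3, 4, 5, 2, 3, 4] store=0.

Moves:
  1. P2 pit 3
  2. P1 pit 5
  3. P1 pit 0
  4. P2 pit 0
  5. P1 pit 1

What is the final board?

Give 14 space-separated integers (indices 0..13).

Move 1: P2 pit3 -> P1=[3,4,2,3,3,4](0) P2=[3,4,5,0,4,5](0)
Move 2: P1 pit5 -> P1=[3,4,2,3,3,0](1) P2=[4,5,6,0,4,5](0)
Move 3: P1 pit0 -> P1=[0,5,3,4,3,0](1) P2=[4,5,6,0,4,5](0)
Move 4: P2 pit0 -> P1=[0,5,3,4,3,0](1) P2=[0,6,7,1,5,5](0)
Move 5: P1 pit1 -> P1=[0,0,4,5,4,1](2) P2=[0,6,7,1,5,5](0)

Answer: 0 0 4 5 4 1 2 0 6 7 1 5 5 0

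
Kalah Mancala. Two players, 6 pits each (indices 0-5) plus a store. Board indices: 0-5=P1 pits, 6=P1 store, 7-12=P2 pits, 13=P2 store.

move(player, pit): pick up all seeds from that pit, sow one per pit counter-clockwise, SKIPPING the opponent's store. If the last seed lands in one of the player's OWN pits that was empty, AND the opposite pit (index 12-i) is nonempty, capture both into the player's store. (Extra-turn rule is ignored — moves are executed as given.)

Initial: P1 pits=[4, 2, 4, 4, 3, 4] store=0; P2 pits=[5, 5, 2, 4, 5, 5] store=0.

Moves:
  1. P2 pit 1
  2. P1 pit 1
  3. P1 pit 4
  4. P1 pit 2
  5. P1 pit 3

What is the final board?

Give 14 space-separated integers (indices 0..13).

Answer: 4 0 0 0 2 7 3 8 1 4 5 6 6 1

Derivation:
Move 1: P2 pit1 -> P1=[4,2,4,4,3,4](0) P2=[5,0,3,5,6,6](1)
Move 2: P1 pit1 -> P1=[4,0,5,5,3,4](0) P2=[5,0,3,5,6,6](1)
Move 3: P1 pit4 -> P1=[4,0,5,5,0,5](1) P2=[6,0,3,5,6,6](1)
Move 4: P1 pit2 -> P1=[4,0,0,6,1,6](2) P2=[7,0,3,5,6,6](1)
Move 5: P1 pit3 -> P1=[4,0,0,0,2,7](3) P2=[8,1,4,5,6,6](1)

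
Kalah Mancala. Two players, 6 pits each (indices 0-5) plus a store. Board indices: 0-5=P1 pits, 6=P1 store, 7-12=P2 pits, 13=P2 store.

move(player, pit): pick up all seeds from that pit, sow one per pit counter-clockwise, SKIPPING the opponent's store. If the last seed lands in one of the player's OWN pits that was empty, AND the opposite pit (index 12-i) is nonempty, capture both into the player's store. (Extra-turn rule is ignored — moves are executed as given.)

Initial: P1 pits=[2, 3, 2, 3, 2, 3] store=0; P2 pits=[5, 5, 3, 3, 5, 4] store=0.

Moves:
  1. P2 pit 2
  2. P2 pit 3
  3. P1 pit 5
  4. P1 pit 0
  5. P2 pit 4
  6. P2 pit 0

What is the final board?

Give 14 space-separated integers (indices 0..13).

Answer: 1 5 4 5 3 0 1 0 7 1 1 1 8 3

Derivation:
Move 1: P2 pit2 -> P1=[2,3,2,3,2,3](0) P2=[5,5,0,4,6,5](0)
Move 2: P2 pit3 -> P1=[3,3,2,3,2,3](0) P2=[5,5,0,0,7,6](1)
Move 3: P1 pit5 -> P1=[3,3,2,3,2,0](1) P2=[6,6,0,0,7,6](1)
Move 4: P1 pit0 -> P1=[0,4,3,4,2,0](1) P2=[6,6,0,0,7,6](1)
Move 5: P2 pit4 -> P1=[1,5,4,5,3,0](1) P2=[6,6,0,0,0,7](2)
Move 6: P2 pit0 -> P1=[1,5,4,5,3,0](1) P2=[0,7,1,1,1,8](3)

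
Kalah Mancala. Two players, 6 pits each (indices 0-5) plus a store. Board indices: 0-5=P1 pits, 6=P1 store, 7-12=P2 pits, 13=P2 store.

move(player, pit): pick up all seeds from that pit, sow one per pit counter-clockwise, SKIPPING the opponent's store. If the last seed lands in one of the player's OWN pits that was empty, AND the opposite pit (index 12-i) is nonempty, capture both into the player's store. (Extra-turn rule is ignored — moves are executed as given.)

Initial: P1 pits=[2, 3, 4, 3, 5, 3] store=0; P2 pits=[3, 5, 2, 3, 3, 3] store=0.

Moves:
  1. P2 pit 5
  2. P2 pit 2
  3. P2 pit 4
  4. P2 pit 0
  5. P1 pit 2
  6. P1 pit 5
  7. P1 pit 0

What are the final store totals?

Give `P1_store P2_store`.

Move 1: P2 pit5 -> P1=[3,4,4,3,5,3](0) P2=[3,5,2,3,3,0](1)
Move 2: P2 pit2 -> P1=[3,4,4,3,5,3](0) P2=[3,5,0,4,4,0](1)
Move 3: P2 pit4 -> P1=[4,5,4,3,5,3](0) P2=[3,5,0,4,0,1](2)
Move 4: P2 pit0 -> P1=[4,5,4,3,5,3](0) P2=[0,6,1,5,0,1](2)
Move 5: P1 pit2 -> P1=[4,5,0,4,6,4](1) P2=[0,6,1,5,0,1](2)
Move 6: P1 pit5 -> P1=[4,5,0,4,6,0](2) P2=[1,7,2,5,0,1](2)
Move 7: P1 pit0 -> P1=[0,6,1,5,7,0](2) P2=[1,7,2,5,0,1](2)

Answer: 2 2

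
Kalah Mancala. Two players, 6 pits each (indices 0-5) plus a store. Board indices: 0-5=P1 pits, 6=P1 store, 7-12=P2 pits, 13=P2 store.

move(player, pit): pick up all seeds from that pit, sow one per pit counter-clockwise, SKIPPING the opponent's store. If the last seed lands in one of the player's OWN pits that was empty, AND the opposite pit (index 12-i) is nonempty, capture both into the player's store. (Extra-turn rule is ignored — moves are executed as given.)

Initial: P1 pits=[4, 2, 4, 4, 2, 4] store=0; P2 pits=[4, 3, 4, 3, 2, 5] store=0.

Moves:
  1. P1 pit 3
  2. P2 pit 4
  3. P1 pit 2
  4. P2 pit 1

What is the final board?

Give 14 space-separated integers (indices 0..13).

Move 1: P1 pit3 -> P1=[4,2,4,0,3,5](1) P2=[5,3,4,3,2,5](0)
Move 2: P2 pit4 -> P1=[4,2,4,0,3,5](1) P2=[5,3,4,3,0,6](1)
Move 3: P1 pit2 -> P1=[4,2,0,1,4,6](2) P2=[5,3,4,3,0,6](1)
Move 4: P2 pit1 -> P1=[4,0,0,1,4,6](2) P2=[5,0,5,4,0,6](4)

Answer: 4 0 0 1 4 6 2 5 0 5 4 0 6 4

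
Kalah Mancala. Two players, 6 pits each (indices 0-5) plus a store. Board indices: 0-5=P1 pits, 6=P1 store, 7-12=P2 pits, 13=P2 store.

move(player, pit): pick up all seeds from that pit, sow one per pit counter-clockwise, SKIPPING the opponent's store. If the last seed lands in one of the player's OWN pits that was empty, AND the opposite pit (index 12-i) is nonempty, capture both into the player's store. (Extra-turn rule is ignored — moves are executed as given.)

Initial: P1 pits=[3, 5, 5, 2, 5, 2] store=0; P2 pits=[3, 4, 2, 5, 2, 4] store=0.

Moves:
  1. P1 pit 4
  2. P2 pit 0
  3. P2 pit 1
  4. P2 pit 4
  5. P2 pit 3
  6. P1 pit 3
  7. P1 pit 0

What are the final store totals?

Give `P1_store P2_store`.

Move 1: P1 pit4 -> P1=[3,5,5,2,0,3](1) P2=[4,5,3,5,2,4](0)
Move 2: P2 pit0 -> P1=[3,5,5,2,0,3](1) P2=[0,6,4,6,3,4](0)
Move 3: P2 pit1 -> P1=[4,5,5,2,0,3](1) P2=[0,0,5,7,4,5](1)
Move 4: P2 pit4 -> P1=[5,6,5,2,0,3](1) P2=[0,0,5,7,0,6](2)
Move 5: P2 pit3 -> P1=[6,7,6,3,0,3](1) P2=[0,0,5,0,1,7](3)
Move 6: P1 pit3 -> P1=[6,7,6,0,1,4](2) P2=[0,0,5,0,1,7](3)
Move 7: P1 pit0 -> P1=[0,8,7,1,2,5](3) P2=[0,0,5,0,1,7](3)

Answer: 3 3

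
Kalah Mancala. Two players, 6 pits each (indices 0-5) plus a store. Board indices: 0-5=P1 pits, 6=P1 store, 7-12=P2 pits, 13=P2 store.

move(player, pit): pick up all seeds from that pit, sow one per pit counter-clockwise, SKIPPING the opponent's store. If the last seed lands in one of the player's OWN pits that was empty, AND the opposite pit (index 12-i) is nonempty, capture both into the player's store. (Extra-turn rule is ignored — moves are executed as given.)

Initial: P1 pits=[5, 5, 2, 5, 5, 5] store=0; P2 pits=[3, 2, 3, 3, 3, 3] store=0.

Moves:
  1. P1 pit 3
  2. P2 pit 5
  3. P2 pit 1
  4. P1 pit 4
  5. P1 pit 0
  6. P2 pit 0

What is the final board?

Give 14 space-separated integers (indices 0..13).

Move 1: P1 pit3 -> P1=[5,5,2,0,6,6](1) P2=[4,3,3,3,3,3](0)
Move 2: P2 pit5 -> P1=[6,6,2,0,6,6](1) P2=[4,3,3,3,3,0](1)
Move 3: P2 pit1 -> P1=[6,6,2,0,6,6](1) P2=[4,0,4,4,4,0](1)
Move 4: P1 pit4 -> P1=[6,6,2,0,0,7](2) P2=[5,1,5,5,4,0](1)
Move 5: P1 pit0 -> P1=[0,7,3,1,1,8](3) P2=[5,1,5,5,4,0](1)
Move 6: P2 pit0 -> P1=[0,7,3,1,1,8](3) P2=[0,2,6,6,5,1](1)

Answer: 0 7 3 1 1 8 3 0 2 6 6 5 1 1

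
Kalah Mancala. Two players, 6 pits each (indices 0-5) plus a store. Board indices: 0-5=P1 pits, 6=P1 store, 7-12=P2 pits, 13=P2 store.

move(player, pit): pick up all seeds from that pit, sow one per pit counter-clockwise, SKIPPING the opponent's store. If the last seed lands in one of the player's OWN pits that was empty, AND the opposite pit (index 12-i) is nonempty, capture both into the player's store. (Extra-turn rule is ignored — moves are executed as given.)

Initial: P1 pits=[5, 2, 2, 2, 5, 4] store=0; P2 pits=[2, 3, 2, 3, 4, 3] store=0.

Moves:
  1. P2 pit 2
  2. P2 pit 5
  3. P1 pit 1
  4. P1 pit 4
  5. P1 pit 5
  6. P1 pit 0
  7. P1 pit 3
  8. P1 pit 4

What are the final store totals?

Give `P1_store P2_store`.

Move 1: P2 pit2 -> P1=[5,2,2,2,5,4](0) P2=[2,3,0,4,5,3](0)
Move 2: P2 pit5 -> P1=[6,3,2,2,5,4](0) P2=[2,3,0,4,5,0](1)
Move 3: P1 pit1 -> P1=[6,0,3,3,6,4](0) P2=[2,3,0,4,5,0](1)
Move 4: P1 pit4 -> P1=[6,0,3,3,0,5](1) P2=[3,4,1,5,5,0](1)
Move 5: P1 pit5 -> P1=[6,0,3,3,0,0](2) P2=[4,5,2,6,5,0](1)
Move 6: P1 pit0 -> P1=[0,1,4,4,1,1](3) P2=[4,5,2,6,5,0](1)
Move 7: P1 pit3 -> P1=[0,1,4,0,2,2](4) P2=[5,5,2,6,5,0](1)
Move 8: P1 pit4 -> P1=[0,1,4,0,0,3](5) P2=[5,5,2,6,5,0](1)

Answer: 5 1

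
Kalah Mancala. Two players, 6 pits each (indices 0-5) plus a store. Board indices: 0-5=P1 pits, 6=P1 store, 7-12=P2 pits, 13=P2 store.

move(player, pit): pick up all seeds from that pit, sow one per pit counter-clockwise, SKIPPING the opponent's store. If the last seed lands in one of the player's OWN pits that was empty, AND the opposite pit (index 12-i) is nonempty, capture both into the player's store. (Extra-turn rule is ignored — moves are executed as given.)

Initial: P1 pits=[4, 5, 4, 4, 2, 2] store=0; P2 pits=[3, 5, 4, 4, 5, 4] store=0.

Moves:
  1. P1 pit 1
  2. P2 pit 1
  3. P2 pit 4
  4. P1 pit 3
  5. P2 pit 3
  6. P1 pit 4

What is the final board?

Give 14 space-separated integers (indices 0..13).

Answer: 6 2 6 0 0 5 3 5 2 6 0 1 7 3

Derivation:
Move 1: P1 pit1 -> P1=[4,0,5,5,3,3](1) P2=[3,5,4,4,5,4](0)
Move 2: P2 pit1 -> P1=[4,0,5,5,3,3](1) P2=[3,0,5,5,6,5](1)
Move 3: P2 pit4 -> P1=[5,1,6,6,3,3](1) P2=[3,0,5,5,0,6](2)
Move 4: P1 pit3 -> P1=[5,1,6,0,4,4](2) P2=[4,1,6,5,0,6](2)
Move 5: P2 pit3 -> P1=[6,2,6,0,4,4](2) P2=[4,1,6,0,1,7](3)
Move 6: P1 pit4 -> P1=[6,2,6,0,0,5](3) P2=[5,2,6,0,1,7](3)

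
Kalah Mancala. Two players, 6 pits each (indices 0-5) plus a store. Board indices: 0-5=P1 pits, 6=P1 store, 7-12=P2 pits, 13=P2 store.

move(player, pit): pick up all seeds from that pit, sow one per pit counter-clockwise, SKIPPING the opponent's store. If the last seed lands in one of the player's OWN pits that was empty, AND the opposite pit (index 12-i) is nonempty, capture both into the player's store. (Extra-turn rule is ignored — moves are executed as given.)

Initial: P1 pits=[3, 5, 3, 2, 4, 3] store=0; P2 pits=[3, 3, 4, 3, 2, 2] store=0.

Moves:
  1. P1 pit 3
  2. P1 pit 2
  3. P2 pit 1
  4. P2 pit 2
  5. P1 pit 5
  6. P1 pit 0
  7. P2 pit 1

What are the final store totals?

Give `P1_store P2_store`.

Answer: 1 1

Derivation:
Move 1: P1 pit3 -> P1=[3,5,3,0,5,4](0) P2=[3,3,4,3,2,2](0)
Move 2: P1 pit2 -> P1=[3,5,0,1,6,5](0) P2=[3,3,4,3,2,2](0)
Move 3: P2 pit1 -> P1=[3,5,0,1,6,5](0) P2=[3,0,5,4,3,2](0)
Move 4: P2 pit2 -> P1=[4,5,0,1,6,5](0) P2=[3,0,0,5,4,3](1)
Move 5: P1 pit5 -> P1=[4,5,0,1,6,0](1) P2=[4,1,1,6,4,3](1)
Move 6: P1 pit0 -> P1=[0,6,1,2,7,0](1) P2=[4,1,1,6,4,3](1)
Move 7: P2 pit1 -> P1=[0,6,1,2,7,0](1) P2=[4,0,2,6,4,3](1)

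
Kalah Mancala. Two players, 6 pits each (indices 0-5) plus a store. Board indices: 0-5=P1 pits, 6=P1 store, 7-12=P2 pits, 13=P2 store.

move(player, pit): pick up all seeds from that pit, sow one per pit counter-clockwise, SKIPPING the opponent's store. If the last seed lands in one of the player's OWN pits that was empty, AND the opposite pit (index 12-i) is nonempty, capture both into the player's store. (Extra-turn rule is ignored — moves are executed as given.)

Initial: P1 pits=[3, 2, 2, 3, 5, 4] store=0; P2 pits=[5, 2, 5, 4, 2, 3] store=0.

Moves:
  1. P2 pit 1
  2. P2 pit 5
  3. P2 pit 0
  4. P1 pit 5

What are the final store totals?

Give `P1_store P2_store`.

Answer: 1 6

Derivation:
Move 1: P2 pit1 -> P1=[3,2,2,3,5,4](0) P2=[5,0,6,5,2,3](0)
Move 2: P2 pit5 -> P1=[4,3,2,3,5,4](0) P2=[5,0,6,5,2,0](1)
Move 3: P2 pit0 -> P1=[0,3,2,3,5,4](0) P2=[0,1,7,6,3,0](6)
Move 4: P1 pit5 -> P1=[0,3,2,3,5,0](1) P2=[1,2,8,6,3,0](6)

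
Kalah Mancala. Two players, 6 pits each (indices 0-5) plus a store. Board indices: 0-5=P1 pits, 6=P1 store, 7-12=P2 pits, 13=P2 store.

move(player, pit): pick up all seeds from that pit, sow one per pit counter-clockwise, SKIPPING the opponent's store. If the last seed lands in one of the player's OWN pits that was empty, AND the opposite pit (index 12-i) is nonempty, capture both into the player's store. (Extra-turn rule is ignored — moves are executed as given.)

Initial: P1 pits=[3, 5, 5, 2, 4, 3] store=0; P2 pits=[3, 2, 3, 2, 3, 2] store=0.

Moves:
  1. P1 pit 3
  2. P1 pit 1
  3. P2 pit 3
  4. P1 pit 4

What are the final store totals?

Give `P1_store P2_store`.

Move 1: P1 pit3 -> P1=[3,5,5,0,5,4](0) P2=[3,2,3,2,3,2](0)
Move 2: P1 pit1 -> P1=[3,0,6,1,6,5](1) P2=[3,2,3,2,3,2](0)
Move 3: P2 pit3 -> P1=[3,0,6,1,6,5](1) P2=[3,2,3,0,4,3](0)
Move 4: P1 pit4 -> P1=[3,0,6,1,0,6](2) P2=[4,3,4,1,4,3](0)

Answer: 2 0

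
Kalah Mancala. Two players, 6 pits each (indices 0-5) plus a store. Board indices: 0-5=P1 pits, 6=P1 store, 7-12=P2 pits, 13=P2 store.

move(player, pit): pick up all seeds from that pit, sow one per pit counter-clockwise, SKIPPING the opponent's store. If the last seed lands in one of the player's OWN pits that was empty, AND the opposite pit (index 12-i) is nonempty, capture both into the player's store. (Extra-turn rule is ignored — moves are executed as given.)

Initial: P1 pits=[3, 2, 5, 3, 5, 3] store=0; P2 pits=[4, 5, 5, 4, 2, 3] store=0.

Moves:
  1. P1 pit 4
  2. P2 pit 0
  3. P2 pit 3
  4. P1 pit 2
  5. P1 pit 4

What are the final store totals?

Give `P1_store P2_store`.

Move 1: P1 pit4 -> P1=[3,2,5,3,0,4](1) P2=[5,6,6,4,2,3](0)
Move 2: P2 pit0 -> P1=[3,2,5,3,0,4](1) P2=[0,7,7,5,3,4](0)
Move 3: P2 pit3 -> P1=[4,3,5,3,0,4](1) P2=[0,7,7,0,4,5](1)
Move 4: P1 pit2 -> P1=[4,3,0,4,1,5](2) P2=[1,7,7,0,4,5](1)
Move 5: P1 pit4 -> P1=[4,3,0,4,0,6](2) P2=[1,7,7,0,4,5](1)

Answer: 2 1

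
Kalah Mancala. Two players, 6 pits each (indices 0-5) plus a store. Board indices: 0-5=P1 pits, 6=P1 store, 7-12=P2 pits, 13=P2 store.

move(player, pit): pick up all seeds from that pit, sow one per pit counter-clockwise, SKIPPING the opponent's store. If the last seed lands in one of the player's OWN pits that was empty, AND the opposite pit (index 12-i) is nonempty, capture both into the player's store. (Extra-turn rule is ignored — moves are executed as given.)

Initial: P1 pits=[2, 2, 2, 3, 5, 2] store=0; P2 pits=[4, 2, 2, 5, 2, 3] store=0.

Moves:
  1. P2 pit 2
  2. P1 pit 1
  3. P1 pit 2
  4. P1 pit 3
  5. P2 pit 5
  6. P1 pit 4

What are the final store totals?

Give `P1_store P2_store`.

Move 1: P2 pit2 -> P1=[2,2,2,3,5,2](0) P2=[4,2,0,6,3,3](0)
Move 2: P1 pit1 -> P1=[2,0,3,4,5,2](0) P2=[4,2,0,6,3,3](0)
Move 3: P1 pit2 -> P1=[2,0,0,5,6,3](0) P2=[4,2,0,6,3,3](0)
Move 4: P1 pit3 -> P1=[2,0,0,0,7,4](1) P2=[5,3,0,6,3,3](0)
Move 5: P2 pit5 -> P1=[3,1,0,0,7,4](1) P2=[5,3,0,6,3,0](1)
Move 6: P1 pit4 -> P1=[3,1,0,0,0,5](2) P2=[6,4,1,7,4,0](1)

Answer: 2 1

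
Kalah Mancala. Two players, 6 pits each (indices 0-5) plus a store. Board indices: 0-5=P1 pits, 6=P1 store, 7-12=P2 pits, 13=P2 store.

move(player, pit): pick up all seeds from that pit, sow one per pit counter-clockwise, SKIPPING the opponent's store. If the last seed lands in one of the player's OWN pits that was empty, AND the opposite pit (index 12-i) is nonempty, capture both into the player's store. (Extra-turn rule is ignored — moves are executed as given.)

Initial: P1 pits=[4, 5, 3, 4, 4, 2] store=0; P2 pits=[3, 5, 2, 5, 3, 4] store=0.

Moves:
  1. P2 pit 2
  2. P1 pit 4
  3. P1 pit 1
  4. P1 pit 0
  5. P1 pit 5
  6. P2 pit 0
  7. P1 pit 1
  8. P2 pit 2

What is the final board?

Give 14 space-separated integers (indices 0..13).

Answer: 0 0 6 6 2 0 3 0 8 0 8 6 5 0

Derivation:
Move 1: P2 pit2 -> P1=[4,5,3,4,4,2](0) P2=[3,5,0,6,4,4](0)
Move 2: P1 pit4 -> P1=[4,5,3,4,0,3](1) P2=[4,6,0,6,4,4](0)
Move 3: P1 pit1 -> P1=[4,0,4,5,1,4](2) P2=[4,6,0,6,4,4](0)
Move 4: P1 pit0 -> P1=[0,1,5,6,2,4](2) P2=[4,6,0,6,4,4](0)
Move 5: P1 pit5 -> P1=[0,1,5,6,2,0](3) P2=[5,7,1,6,4,4](0)
Move 6: P2 pit0 -> P1=[0,1,5,6,2,0](3) P2=[0,8,2,7,5,5](0)
Move 7: P1 pit1 -> P1=[0,0,6,6,2,0](3) P2=[0,8,2,7,5,5](0)
Move 8: P2 pit2 -> P1=[0,0,6,6,2,0](3) P2=[0,8,0,8,6,5](0)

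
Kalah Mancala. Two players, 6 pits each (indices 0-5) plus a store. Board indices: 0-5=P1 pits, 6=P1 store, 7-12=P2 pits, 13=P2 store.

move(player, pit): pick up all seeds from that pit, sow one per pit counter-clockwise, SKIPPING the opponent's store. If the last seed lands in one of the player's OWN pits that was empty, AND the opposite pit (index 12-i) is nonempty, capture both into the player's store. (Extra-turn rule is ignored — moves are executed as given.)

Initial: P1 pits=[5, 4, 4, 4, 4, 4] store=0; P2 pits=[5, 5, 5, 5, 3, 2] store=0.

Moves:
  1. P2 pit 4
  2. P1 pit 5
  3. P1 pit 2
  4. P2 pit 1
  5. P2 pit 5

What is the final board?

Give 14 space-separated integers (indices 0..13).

Answer: 8 5 1 5 5 1 2 6 0 7 6 1 0 3

Derivation:
Move 1: P2 pit4 -> P1=[6,4,4,4,4,4](0) P2=[5,5,5,5,0,3](1)
Move 2: P1 pit5 -> P1=[6,4,4,4,4,0](1) P2=[6,6,6,5,0,3](1)
Move 3: P1 pit2 -> P1=[6,4,0,5,5,1](2) P2=[6,6,6,5,0,3](1)
Move 4: P2 pit1 -> P1=[7,4,0,5,5,1](2) P2=[6,0,7,6,1,4](2)
Move 5: P2 pit5 -> P1=[8,5,1,5,5,1](2) P2=[6,0,7,6,1,0](3)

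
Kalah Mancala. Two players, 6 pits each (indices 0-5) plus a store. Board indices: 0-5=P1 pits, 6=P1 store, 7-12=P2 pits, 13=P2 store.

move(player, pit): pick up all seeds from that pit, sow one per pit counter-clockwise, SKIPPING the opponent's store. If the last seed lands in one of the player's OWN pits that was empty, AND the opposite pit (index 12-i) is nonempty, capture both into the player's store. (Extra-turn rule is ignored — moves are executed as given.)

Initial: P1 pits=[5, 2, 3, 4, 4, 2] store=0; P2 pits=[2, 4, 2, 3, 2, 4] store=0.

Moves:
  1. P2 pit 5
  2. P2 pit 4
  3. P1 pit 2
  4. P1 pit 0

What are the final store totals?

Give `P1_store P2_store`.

Answer: 2 2

Derivation:
Move 1: P2 pit5 -> P1=[6,3,4,4,4,2](0) P2=[2,4,2,3,2,0](1)
Move 2: P2 pit4 -> P1=[6,3,4,4,4,2](0) P2=[2,4,2,3,0,1](2)
Move 3: P1 pit2 -> P1=[6,3,0,5,5,3](1) P2=[2,4,2,3,0,1](2)
Move 4: P1 pit0 -> P1=[0,4,1,6,6,4](2) P2=[2,4,2,3,0,1](2)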